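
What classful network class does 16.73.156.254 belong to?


First octet: 16
Binary: 00010000
0xxxxxxx -> Class A (1-126)
Class A, default mask 255.0.0.0 (/8)


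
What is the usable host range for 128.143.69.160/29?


Network: 128.143.69.160
Broadcast: 128.143.69.167
First usable = network + 1
Last usable = broadcast - 1
Range: 128.143.69.161 to 128.143.69.166


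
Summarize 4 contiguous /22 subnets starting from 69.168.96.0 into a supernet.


Original prefix: /22
Number of subnets: 4 = 2^2
New prefix = 22 - 2 = 20
Supernet: 69.168.96.0/20


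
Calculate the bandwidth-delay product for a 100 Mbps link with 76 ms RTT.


BDP = bandwidth * RTT
= 100 Mbps * 76 ms
= 100 * 1e6 * 76 / 1000 bits
= 7600000 bits
= 950000 bytes
= 927.7344 KB
BDP = 7600000 bits (950000 bytes)


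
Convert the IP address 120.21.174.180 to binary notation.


120 = 01111000
21 = 00010101
174 = 10101110
180 = 10110100
Binary: 01111000.00010101.10101110.10110100


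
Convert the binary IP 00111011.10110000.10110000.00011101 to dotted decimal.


00111011 = 59
10110000 = 176
10110000 = 176
00011101 = 29
IP: 59.176.176.29


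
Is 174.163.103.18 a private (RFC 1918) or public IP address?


RFC 1918 private ranges:
  10.0.0.0/8 (10.0.0.0 - 10.255.255.255)
  172.16.0.0/12 (172.16.0.0 - 172.31.255.255)
  192.168.0.0/16 (192.168.0.0 - 192.168.255.255)
Public (not in any RFC 1918 range)


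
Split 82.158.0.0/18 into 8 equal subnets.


New prefix = 18 + 3 = 21
Each subnet has 2048 addresses
  82.158.0.0/21
  82.158.8.0/21
  82.158.16.0/21
  82.158.24.0/21
  82.158.32.0/21
  82.158.40.0/21
  82.158.48.0/21
  82.158.56.0/21
Subnets: 82.158.0.0/21, 82.158.8.0/21, 82.158.16.0/21, 82.158.24.0/21, 82.158.32.0/21, 82.158.40.0/21, 82.158.48.0/21, 82.158.56.0/21


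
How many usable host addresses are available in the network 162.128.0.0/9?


Host bits = 32 - 9 = 23
Total addresses = 2^23 = 8388608
Usable = total - 2 (network and broadcast)
Usable hosts: 8388606


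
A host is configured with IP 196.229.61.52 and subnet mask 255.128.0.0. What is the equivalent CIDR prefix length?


Binary: 11111111.10000000.00000000.00000000
Count leading 1s
Prefix: /9


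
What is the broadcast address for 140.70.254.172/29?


Network: 140.70.254.168/29
Host bits = 3
Set all host bits to 1:
Broadcast: 140.70.254.175


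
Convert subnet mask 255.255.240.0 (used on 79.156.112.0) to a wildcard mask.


Subnet mask: 255.255.240.0
Wildcard = 255.255.255.255 - subnet mask
255 - 255 = 0
255 - 255 = 0
255 - 240 = 15
255 - 0 = 255
Wildcard: 0.0.15.255


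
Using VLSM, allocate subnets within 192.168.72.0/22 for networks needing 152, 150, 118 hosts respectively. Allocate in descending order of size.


152 hosts -> /24 (254 usable): 192.168.72.0/24
150 hosts -> /24 (254 usable): 192.168.73.0/24
118 hosts -> /25 (126 usable): 192.168.74.0/25
Allocation: 192.168.72.0/24 (152 hosts, 254 usable); 192.168.73.0/24 (150 hosts, 254 usable); 192.168.74.0/25 (118 hosts, 126 usable)


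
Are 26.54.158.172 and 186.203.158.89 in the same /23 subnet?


Mask: 255.255.254.0
26.54.158.172 AND mask = 26.54.158.0
186.203.158.89 AND mask = 186.203.158.0
No, different subnets (26.54.158.0 vs 186.203.158.0)


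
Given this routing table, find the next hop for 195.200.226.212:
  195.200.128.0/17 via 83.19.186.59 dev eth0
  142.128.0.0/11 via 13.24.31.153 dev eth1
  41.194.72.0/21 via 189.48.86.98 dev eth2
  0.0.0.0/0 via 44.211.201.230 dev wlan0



Longest prefix match for 195.200.226.212:
  /17 195.200.128.0: MATCH
  /11 142.128.0.0: no
  /21 41.194.72.0: no
  /0 0.0.0.0: MATCH
Selected: next-hop 83.19.186.59 via eth0 (matched /17)


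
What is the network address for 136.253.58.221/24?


IP:   10001000.11111101.00111010.11011101
Mask: 11111111.11111111.11111111.00000000
AND operation:
Net:  10001000.11111101.00111010.00000000
Network: 136.253.58.0/24


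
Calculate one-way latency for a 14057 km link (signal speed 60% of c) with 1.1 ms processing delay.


Speed = 0.6 * 3e5 km/s = 180000 km/s
Propagation delay = 14057 / 180000 = 0.0781 s = 78.0944 ms
Processing delay = 1.1 ms
Total one-way latency = 79.1944 ms


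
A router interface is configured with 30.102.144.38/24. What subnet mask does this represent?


/24 means 24 network bits, 8 host bits
Binary: 11111111111111111111111100000000
Mask: 255.255.255.0


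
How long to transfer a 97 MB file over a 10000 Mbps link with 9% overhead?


Effective throughput = 10000 * (1 - 9/100) = 9100 Mbps
File size in Mb = 97 * 8 = 776 Mb
Time = 776 / 9100
Time = 0.0853 seconds


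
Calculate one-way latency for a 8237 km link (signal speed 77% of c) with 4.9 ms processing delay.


Speed = 0.77 * 3e5 km/s = 231000 km/s
Propagation delay = 8237 / 231000 = 0.0357 s = 35.658 ms
Processing delay = 4.9 ms
Total one-way latency = 40.558 ms


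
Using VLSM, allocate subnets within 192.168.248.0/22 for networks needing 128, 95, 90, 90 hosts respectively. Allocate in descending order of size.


128 hosts -> /24 (254 usable): 192.168.248.0/24
95 hosts -> /25 (126 usable): 192.168.249.0/25
90 hosts -> /25 (126 usable): 192.168.249.128/25
90 hosts -> /25 (126 usable): 192.168.250.0/25
Allocation: 192.168.248.0/24 (128 hosts, 254 usable); 192.168.249.0/25 (95 hosts, 126 usable); 192.168.249.128/25 (90 hosts, 126 usable); 192.168.250.0/25 (90 hosts, 126 usable)


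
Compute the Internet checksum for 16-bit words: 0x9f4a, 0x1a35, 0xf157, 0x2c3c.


Sum all words (with carry folding):
+ 0x9f4a = 0x9f4a
+ 0x1a35 = 0xb97f
+ 0xf157 = 0xaad7
+ 0x2c3c = 0xd713
One's complement: ~0xd713
Checksum = 0x28ec


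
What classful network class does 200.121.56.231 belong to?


First octet: 200
Binary: 11001000
110xxxxx -> Class C (192-223)
Class C, default mask 255.255.255.0 (/24)


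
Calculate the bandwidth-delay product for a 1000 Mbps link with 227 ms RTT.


BDP = bandwidth * RTT
= 1000 Mbps * 227 ms
= 1000 * 1e6 * 227 / 1000 bits
= 227000000 bits
= 28375000 bytes
= 27709.9609 KB
BDP = 227000000 bits (28375000 bytes)


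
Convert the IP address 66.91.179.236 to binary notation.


66 = 01000010
91 = 01011011
179 = 10110011
236 = 11101100
Binary: 01000010.01011011.10110011.11101100


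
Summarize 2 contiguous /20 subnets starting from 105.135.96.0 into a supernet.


Original prefix: /20
Number of subnets: 2 = 2^1
New prefix = 20 - 1 = 19
Supernet: 105.135.96.0/19


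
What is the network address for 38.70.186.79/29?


IP:   00100110.01000110.10111010.01001111
Mask: 11111111.11111111.11111111.11111000
AND operation:
Net:  00100110.01000110.10111010.01001000
Network: 38.70.186.72/29


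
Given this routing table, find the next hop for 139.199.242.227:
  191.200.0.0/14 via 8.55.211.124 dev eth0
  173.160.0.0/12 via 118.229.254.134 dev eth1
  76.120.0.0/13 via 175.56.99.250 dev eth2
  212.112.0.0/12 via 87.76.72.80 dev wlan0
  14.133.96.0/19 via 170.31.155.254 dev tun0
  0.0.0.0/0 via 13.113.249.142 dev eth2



Longest prefix match for 139.199.242.227:
  /14 191.200.0.0: no
  /12 173.160.0.0: no
  /13 76.120.0.0: no
  /12 212.112.0.0: no
  /19 14.133.96.0: no
  /0 0.0.0.0: MATCH
Selected: next-hop 13.113.249.142 via eth2 (matched /0)


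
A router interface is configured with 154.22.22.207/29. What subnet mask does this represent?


/29 means 29 network bits, 3 host bits
Binary: 11111111111111111111111111111000
Mask: 255.255.255.248


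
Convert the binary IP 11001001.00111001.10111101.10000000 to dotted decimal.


11001001 = 201
00111001 = 57
10111101 = 189
10000000 = 128
IP: 201.57.189.128


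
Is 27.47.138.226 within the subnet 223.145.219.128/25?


Subnet network: 223.145.219.128
Test IP AND mask: 27.47.138.128
No, 27.47.138.226 is not in 223.145.219.128/25


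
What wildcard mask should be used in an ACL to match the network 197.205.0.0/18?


Subnet mask: 255.255.192.0
Wildcard = 255.255.255.255 - subnet mask
255 - 255 = 0
255 - 255 = 0
255 - 192 = 63
255 - 0 = 255
Wildcard: 0.0.63.255


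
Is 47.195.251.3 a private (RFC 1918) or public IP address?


RFC 1918 private ranges:
  10.0.0.0/8 (10.0.0.0 - 10.255.255.255)
  172.16.0.0/12 (172.16.0.0 - 172.31.255.255)
  192.168.0.0/16 (192.168.0.0 - 192.168.255.255)
Public (not in any RFC 1918 range)


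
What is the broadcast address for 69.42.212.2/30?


Network: 69.42.212.0/30
Host bits = 2
Set all host bits to 1:
Broadcast: 69.42.212.3


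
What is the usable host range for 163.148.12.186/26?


Network: 163.148.12.128
Broadcast: 163.148.12.191
First usable = network + 1
Last usable = broadcast - 1
Range: 163.148.12.129 to 163.148.12.190


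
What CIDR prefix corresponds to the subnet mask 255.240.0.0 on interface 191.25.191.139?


Binary: 11111111.11110000.00000000.00000000
Count leading 1s
Prefix: /12


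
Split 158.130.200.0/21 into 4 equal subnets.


New prefix = 21 + 2 = 23
Each subnet has 512 addresses
  158.130.200.0/23
  158.130.202.0/23
  158.130.204.0/23
  158.130.206.0/23
Subnets: 158.130.200.0/23, 158.130.202.0/23, 158.130.204.0/23, 158.130.206.0/23


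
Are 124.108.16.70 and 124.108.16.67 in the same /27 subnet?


Mask: 255.255.255.224
124.108.16.70 AND mask = 124.108.16.64
124.108.16.67 AND mask = 124.108.16.64
Yes, same subnet (124.108.16.64)


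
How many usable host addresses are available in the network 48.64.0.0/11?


Host bits = 32 - 11 = 21
Total addresses = 2^21 = 2097152
Usable = total - 2 (network and broadcast)
Usable hosts: 2097150


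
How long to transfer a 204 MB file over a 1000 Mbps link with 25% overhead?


Effective throughput = 1000 * (1 - 25/100) = 750 Mbps
File size in Mb = 204 * 8 = 1632 Mb
Time = 1632 / 750
Time = 2.176 seconds


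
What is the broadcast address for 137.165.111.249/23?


Network: 137.165.110.0/23
Host bits = 9
Set all host bits to 1:
Broadcast: 137.165.111.255


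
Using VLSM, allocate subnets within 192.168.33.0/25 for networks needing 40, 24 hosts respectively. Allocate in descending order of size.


40 hosts -> /26 (62 usable): 192.168.33.0/26
24 hosts -> /27 (30 usable): 192.168.33.64/27
Allocation: 192.168.33.0/26 (40 hosts, 62 usable); 192.168.33.64/27 (24 hosts, 30 usable)


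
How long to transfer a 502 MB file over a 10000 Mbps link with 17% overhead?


Effective throughput = 10000 * (1 - 17/100) = 8300 Mbps
File size in Mb = 502 * 8 = 4016 Mb
Time = 4016 / 8300
Time = 0.4839 seconds


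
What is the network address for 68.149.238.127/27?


IP:   01000100.10010101.11101110.01111111
Mask: 11111111.11111111.11111111.11100000
AND operation:
Net:  01000100.10010101.11101110.01100000
Network: 68.149.238.96/27


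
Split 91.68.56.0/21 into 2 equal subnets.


New prefix = 21 + 1 = 22
Each subnet has 1024 addresses
  91.68.56.0/22
  91.68.60.0/22
Subnets: 91.68.56.0/22, 91.68.60.0/22


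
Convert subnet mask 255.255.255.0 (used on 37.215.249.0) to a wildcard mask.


Subnet mask: 255.255.255.0
Wildcard = 255.255.255.255 - subnet mask
255 - 255 = 0
255 - 255 = 0
255 - 255 = 0
255 - 0 = 255
Wildcard: 0.0.0.255


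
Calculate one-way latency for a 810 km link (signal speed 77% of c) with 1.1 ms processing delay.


Speed = 0.77 * 3e5 km/s = 231000 km/s
Propagation delay = 810 / 231000 = 0.0035 s = 3.5065 ms
Processing delay = 1.1 ms
Total one-way latency = 4.6065 ms


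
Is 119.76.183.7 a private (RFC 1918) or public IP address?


RFC 1918 private ranges:
  10.0.0.0/8 (10.0.0.0 - 10.255.255.255)
  172.16.0.0/12 (172.16.0.0 - 172.31.255.255)
  192.168.0.0/16 (192.168.0.0 - 192.168.255.255)
Public (not in any RFC 1918 range)


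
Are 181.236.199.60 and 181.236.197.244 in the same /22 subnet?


Mask: 255.255.252.0
181.236.199.60 AND mask = 181.236.196.0
181.236.197.244 AND mask = 181.236.196.0
Yes, same subnet (181.236.196.0)


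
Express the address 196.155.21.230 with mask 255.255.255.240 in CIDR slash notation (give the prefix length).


Binary: 11111111.11111111.11111111.11110000
Count leading 1s
Prefix: /28


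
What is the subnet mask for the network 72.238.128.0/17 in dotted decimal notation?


/17 means 17 network bits, 15 host bits
Binary: 11111111111111111000000000000000
Mask: 255.255.128.0


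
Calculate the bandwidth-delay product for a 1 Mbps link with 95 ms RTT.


BDP = bandwidth * RTT
= 1 Mbps * 95 ms
= 1 * 1e6 * 95 / 1000 bits
= 95000 bits
= 11875 bytes
= 11.5967 KB
BDP = 95000 bits (11875 bytes)


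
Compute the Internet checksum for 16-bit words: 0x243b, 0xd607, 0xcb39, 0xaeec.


Sum all words (with carry folding):
+ 0x243b = 0x243b
+ 0xd607 = 0xfa42
+ 0xcb39 = 0xc57c
+ 0xaeec = 0x7469
One's complement: ~0x7469
Checksum = 0x8b96


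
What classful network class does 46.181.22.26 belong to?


First octet: 46
Binary: 00101110
0xxxxxxx -> Class A (1-126)
Class A, default mask 255.0.0.0 (/8)


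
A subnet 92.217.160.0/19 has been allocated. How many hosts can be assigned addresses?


Host bits = 32 - 19 = 13
Total addresses = 2^13 = 8192
Usable = total - 2 (network and broadcast)
Usable hosts: 8190


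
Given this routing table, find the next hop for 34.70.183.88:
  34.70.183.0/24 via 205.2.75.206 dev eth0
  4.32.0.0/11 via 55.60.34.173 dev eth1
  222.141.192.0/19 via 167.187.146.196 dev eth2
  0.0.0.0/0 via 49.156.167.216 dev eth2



Longest prefix match for 34.70.183.88:
  /24 34.70.183.0: MATCH
  /11 4.32.0.0: no
  /19 222.141.192.0: no
  /0 0.0.0.0: MATCH
Selected: next-hop 205.2.75.206 via eth0 (matched /24)


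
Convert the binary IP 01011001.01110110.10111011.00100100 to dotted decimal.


01011001 = 89
01110110 = 118
10111011 = 187
00100100 = 36
IP: 89.118.187.36


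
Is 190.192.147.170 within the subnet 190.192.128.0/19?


Subnet network: 190.192.128.0
Test IP AND mask: 190.192.128.0
Yes, 190.192.147.170 is in 190.192.128.0/19


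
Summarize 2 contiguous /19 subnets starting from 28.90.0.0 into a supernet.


Original prefix: /19
Number of subnets: 2 = 2^1
New prefix = 19 - 1 = 18
Supernet: 28.90.0.0/18


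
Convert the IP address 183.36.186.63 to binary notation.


183 = 10110111
36 = 00100100
186 = 10111010
63 = 00111111
Binary: 10110111.00100100.10111010.00111111


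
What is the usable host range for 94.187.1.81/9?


Network: 94.128.0.0
Broadcast: 94.255.255.255
First usable = network + 1
Last usable = broadcast - 1
Range: 94.128.0.1 to 94.255.255.254


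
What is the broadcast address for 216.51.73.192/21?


Network: 216.51.72.0/21
Host bits = 11
Set all host bits to 1:
Broadcast: 216.51.79.255


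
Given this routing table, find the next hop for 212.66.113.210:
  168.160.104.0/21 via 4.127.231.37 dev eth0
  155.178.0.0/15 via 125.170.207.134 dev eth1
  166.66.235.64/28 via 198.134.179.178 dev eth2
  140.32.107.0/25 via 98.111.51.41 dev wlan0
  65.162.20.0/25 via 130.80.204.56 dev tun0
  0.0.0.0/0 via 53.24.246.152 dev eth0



Longest prefix match for 212.66.113.210:
  /21 168.160.104.0: no
  /15 155.178.0.0: no
  /28 166.66.235.64: no
  /25 140.32.107.0: no
  /25 65.162.20.0: no
  /0 0.0.0.0: MATCH
Selected: next-hop 53.24.246.152 via eth0 (matched /0)


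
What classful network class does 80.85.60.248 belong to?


First octet: 80
Binary: 01010000
0xxxxxxx -> Class A (1-126)
Class A, default mask 255.0.0.0 (/8)


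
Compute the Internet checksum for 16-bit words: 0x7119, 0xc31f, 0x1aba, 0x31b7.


Sum all words (with carry folding):
+ 0x7119 = 0x7119
+ 0xc31f = 0x3439
+ 0x1aba = 0x4ef3
+ 0x31b7 = 0x80aa
One's complement: ~0x80aa
Checksum = 0x7f55


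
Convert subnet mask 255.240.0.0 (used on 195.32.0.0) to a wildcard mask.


Subnet mask: 255.240.0.0
Wildcard = 255.255.255.255 - subnet mask
255 - 255 = 0
255 - 240 = 15
255 - 0 = 255
255 - 0 = 255
Wildcard: 0.15.255.255


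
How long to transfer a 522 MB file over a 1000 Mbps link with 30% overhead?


Effective throughput = 1000 * (1 - 30/100) = 700 Mbps
File size in Mb = 522 * 8 = 4176 Mb
Time = 4176 / 700
Time = 5.9657 seconds


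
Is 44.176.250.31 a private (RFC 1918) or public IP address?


RFC 1918 private ranges:
  10.0.0.0/8 (10.0.0.0 - 10.255.255.255)
  172.16.0.0/12 (172.16.0.0 - 172.31.255.255)
  192.168.0.0/16 (192.168.0.0 - 192.168.255.255)
Public (not in any RFC 1918 range)


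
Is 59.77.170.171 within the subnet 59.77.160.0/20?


Subnet network: 59.77.160.0
Test IP AND mask: 59.77.160.0
Yes, 59.77.170.171 is in 59.77.160.0/20


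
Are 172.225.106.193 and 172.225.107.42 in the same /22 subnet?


Mask: 255.255.252.0
172.225.106.193 AND mask = 172.225.104.0
172.225.107.42 AND mask = 172.225.104.0
Yes, same subnet (172.225.104.0)


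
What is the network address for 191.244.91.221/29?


IP:   10111111.11110100.01011011.11011101
Mask: 11111111.11111111.11111111.11111000
AND operation:
Net:  10111111.11110100.01011011.11011000
Network: 191.244.91.216/29


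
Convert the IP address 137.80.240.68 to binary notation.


137 = 10001001
80 = 01010000
240 = 11110000
68 = 01000100
Binary: 10001001.01010000.11110000.01000100


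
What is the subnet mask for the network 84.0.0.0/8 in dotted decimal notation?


/8 means 8 network bits, 24 host bits
Binary: 11111111000000000000000000000000
Mask: 255.0.0.0


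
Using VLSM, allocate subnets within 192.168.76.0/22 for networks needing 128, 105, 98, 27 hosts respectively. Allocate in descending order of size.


128 hosts -> /24 (254 usable): 192.168.76.0/24
105 hosts -> /25 (126 usable): 192.168.77.0/25
98 hosts -> /25 (126 usable): 192.168.77.128/25
27 hosts -> /27 (30 usable): 192.168.78.0/27
Allocation: 192.168.76.0/24 (128 hosts, 254 usable); 192.168.77.0/25 (105 hosts, 126 usable); 192.168.77.128/25 (98 hosts, 126 usable); 192.168.78.0/27 (27 hosts, 30 usable)


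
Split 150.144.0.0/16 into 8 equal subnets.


New prefix = 16 + 3 = 19
Each subnet has 8192 addresses
  150.144.0.0/19
  150.144.32.0/19
  150.144.64.0/19
  150.144.96.0/19
  150.144.128.0/19
  150.144.160.0/19
  150.144.192.0/19
  150.144.224.0/19
Subnets: 150.144.0.0/19, 150.144.32.0/19, 150.144.64.0/19, 150.144.96.0/19, 150.144.128.0/19, 150.144.160.0/19, 150.144.192.0/19, 150.144.224.0/19


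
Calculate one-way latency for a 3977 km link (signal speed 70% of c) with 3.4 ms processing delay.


Speed = 0.7 * 3e5 km/s = 210000 km/s
Propagation delay = 3977 / 210000 = 0.0189 s = 18.9381 ms
Processing delay = 3.4 ms
Total one-way latency = 22.3381 ms


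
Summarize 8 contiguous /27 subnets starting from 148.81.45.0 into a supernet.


Original prefix: /27
Number of subnets: 8 = 2^3
New prefix = 27 - 3 = 24
Supernet: 148.81.45.0/24


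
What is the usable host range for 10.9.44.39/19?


Network: 10.9.32.0
Broadcast: 10.9.63.255
First usable = network + 1
Last usable = broadcast - 1
Range: 10.9.32.1 to 10.9.63.254


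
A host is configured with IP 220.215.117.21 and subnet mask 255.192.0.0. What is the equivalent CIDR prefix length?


Binary: 11111111.11000000.00000000.00000000
Count leading 1s
Prefix: /10


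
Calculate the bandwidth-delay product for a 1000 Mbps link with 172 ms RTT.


BDP = bandwidth * RTT
= 1000 Mbps * 172 ms
= 1000 * 1e6 * 172 / 1000 bits
= 172000000 bits
= 21500000 bytes
= 20996.0938 KB
BDP = 172000000 bits (21500000 bytes)


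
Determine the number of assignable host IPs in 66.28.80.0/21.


Host bits = 32 - 21 = 11
Total addresses = 2^11 = 2048
Usable = total - 2 (network and broadcast)
Usable hosts: 2046


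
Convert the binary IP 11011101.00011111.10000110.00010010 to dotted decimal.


11011101 = 221
00011111 = 31
10000110 = 134
00010010 = 18
IP: 221.31.134.18


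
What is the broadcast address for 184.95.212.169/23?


Network: 184.95.212.0/23
Host bits = 9
Set all host bits to 1:
Broadcast: 184.95.213.255


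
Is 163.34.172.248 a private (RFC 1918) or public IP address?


RFC 1918 private ranges:
  10.0.0.0/8 (10.0.0.0 - 10.255.255.255)
  172.16.0.0/12 (172.16.0.0 - 172.31.255.255)
  192.168.0.0/16 (192.168.0.0 - 192.168.255.255)
Public (not in any RFC 1918 range)


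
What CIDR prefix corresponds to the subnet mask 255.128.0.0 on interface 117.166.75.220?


Binary: 11111111.10000000.00000000.00000000
Count leading 1s
Prefix: /9


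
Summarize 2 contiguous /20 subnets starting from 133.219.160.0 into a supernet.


Original prefix: /20
Number of subnets: 2 = 2^1
New prefix = 20 - 1 = 19
Supernet: 133.219.160.0/19


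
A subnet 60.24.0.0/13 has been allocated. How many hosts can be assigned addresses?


Host bits = 32 - 13 = 19
Total addresses = 2^19 = 524288
Usable = total - 2 (network and broadcast)
Usable hosts: 524286


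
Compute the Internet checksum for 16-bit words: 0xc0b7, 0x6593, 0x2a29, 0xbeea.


Sum all words (with carry folding):
+ 0xc0b7 = 0xc0b7
+ 0x6593 = 0x264b
+ 0x2a29 = 0x5074
+ 0xbeea = 0x0f5f
One's complement: ~0x0f5f
Checksum = 0xf0a0


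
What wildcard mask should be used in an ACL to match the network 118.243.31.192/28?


Subnet mask: 255.255.255.240
Wildcard = 255.255.255.255 - subnet mask
255 - 255 = 0
255 - 255 = 0
255 - 255 = 0
255 - 240 = 15
Wildcard: 0.0.0.15


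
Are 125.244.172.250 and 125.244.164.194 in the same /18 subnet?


Mask: 255.255.192.0
125.244.172.250 AND mask = 125.244.128.0
125.244.164.194 AND mask = 125.244.128.0
Yes, same subnet (125.244.128.0)


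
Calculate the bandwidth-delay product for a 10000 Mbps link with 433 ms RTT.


BDP = bandwidth * RTT
= 10000 Mbps * 433 ms
= 10000 * 1e6 * 433 / 1000 bits
= 4330000000 bits
= 541250000 bytes
= 528564.4531 KB
BDP = 4330000000 bits (541250000 bytes)


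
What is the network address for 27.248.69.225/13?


IP:   00011011.11111000.01000101.11100001
Mask: 11111111.11111000.00000000.00000000
AND operation:
Net:  00011011.11111000.00000000.00000000
Network: 27.248.0.0/13


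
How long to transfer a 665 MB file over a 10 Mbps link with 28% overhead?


Effective throughput = 10 * (1 - 28/100) = 7.2 Mbps
File size in Mb = 665 * 8 = 5320 Mb
Time = 5320 / 7.2
Time = 738.8889 seconds


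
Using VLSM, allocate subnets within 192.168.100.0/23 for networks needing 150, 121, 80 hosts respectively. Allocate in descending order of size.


150 hosts -> /24 (254 usable): 192.168.100.0/24
121 hosts -> /25 (126 usable): 192.168.101.0/25
80 hosts -> /25 (126 usable): 192.168.101.128/25
Allocation: 192.168.100.0/24 (150 hosts, 254 usable); 192.168.101.0/25 (121 hosts, 126 usable); 192.168.101.128/25 (80 hosts, 126 usable)


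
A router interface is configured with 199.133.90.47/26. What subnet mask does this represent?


/26 means 26 network bits, 6 host bits
Binary: 11111111111111111111111111000000
Mask: 255.255.255.192


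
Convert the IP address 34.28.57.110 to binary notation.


34 = 00100010
28 = 00011100
57 = 00111001
110 = 01101110
Binary: 00100010.00011100.00111001.01101110


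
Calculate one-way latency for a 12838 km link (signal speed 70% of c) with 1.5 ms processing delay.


Speed = 0.7 * 3e5 km/s = 210000 km/s
Propagation delay = 12838 / 210000 = 0.0611 s = 61.1333 ms
Processing delay = 1.5 ms
Total one-way latency = 62.6333 ms


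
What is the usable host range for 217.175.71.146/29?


Network: 217.175.71.144
Broadcast: 217.175.71.151
First usable = network + 1
Last usable = broadcast - 1
Range: 217.175.71.145 to 217.175.71.150


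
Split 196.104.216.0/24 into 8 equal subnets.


New prefix = 24 + 3 = 27
Each subnet has 32 addresses
  196.104.216.0/27
  196.104.216.32/27
  196.104.216.64/27
  196.104.216.96/27
  196.104.216.128/27
  196.104.216.160/27
  196.104.216.192/27
  196.104.216.224/27
Subnets: 196.104.216.0/27, 196.104.216.32/27, 196.104.216.64/27, 196.104.216.96/27, 196.104.216.128/27, 196.104.216.160/27, 196.104.216.192/27, 196.104.216.224/27


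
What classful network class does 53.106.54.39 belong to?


First octet: 53
Binary: 00110101
0xxxxxxx -> Class A (1-126)
Class A, default mask 255.0.0.0 (/8)


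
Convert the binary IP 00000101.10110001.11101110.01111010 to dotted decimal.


00000101 = 5
10110001 = 177
11101110 = 238
01111010 = 122
IP: 5.177.238.122


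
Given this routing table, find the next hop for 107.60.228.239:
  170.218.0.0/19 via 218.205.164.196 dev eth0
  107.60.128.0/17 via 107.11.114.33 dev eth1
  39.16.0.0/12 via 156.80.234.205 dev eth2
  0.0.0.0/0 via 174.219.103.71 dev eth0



Longest prefix match for 107.60.228.239:
  /19 170.218.0.0: no
  /17 107.60.128.0: MATCH
  /12 39.16.0.0: no
  /0 0.0.0.0: MATCH
Selected: next-hop 107.11.114.33 via eth1 (matched /17)


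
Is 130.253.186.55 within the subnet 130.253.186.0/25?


Subnet network: 130.253.186.0
Test IP AND mask: 130.253.186.0
Yes, 130.253.186.55 is in 130.253.186.0/25


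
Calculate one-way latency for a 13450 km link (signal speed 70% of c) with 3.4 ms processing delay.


Speed = 0.7 * 3e5 km/s = 210000 km/s
Propagation delay = 13450 / 210000 = 0.064 s = 64.0476 ms
Processing delay = 3.4 ms
Total one-way latency = 67.4476 ms


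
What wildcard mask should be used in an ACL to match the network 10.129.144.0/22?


Subnet mask: 255.255.252.0
Wildcard = 255.255.255.255 - subnet mask
255 - 255 = 0
255 - 255 = 0
255 - 252 = 3
255 - 0 = 255
Wildcard: 0.0.3.255


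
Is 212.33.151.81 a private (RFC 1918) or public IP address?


RFC 1918 private ranges:
  10.0.0.0/8 (10.0.0.0 - 10.255.255.255)
  172.16.0.0/12 (172.16.0.0 - 172.31.255.255)
  192.168.0.0/16 (192.168.0.0 - 192.168.255.255)
Public (not in any RFC 1918 range)


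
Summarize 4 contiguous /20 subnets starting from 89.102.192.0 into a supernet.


Original prefix: /20
Number of subnets: 4 = 2^2
New prefix = 20 - 2 = 18
Supernet: 89.102.192.0/18


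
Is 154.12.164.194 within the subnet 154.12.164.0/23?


Subnet network: 154.12.164.0
Test IP AND mask: 154.12.164.0
Yes, 154.12.164.194 is in 154.12.164.0/23


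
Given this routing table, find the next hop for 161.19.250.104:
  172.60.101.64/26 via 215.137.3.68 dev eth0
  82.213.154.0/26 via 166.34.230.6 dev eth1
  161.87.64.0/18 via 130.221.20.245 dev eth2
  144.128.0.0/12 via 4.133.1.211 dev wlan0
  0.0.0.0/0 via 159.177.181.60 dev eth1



Longest prefix match for 161.19.250.104:
  /26 172.60.101.64: no
  /26 82.213.154.0: no
  /18 161.87.64.0: no
  /12 144.128.0.0: no
  /0 0.0.0.0: MATCH
Selected: next-hop 159.177.181.60 via eth1 (matched /0)


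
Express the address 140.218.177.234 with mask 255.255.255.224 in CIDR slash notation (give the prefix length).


Binary: 11111111.11111111.11111111.11100000
Count leading 1s
Prefix: /27


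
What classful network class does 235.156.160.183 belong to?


First octet: 235
Binary: 11101011
1110xxxx -> Class D (224-239)
Class D (multicast), default mask N/A


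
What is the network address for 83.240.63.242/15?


IP:   01010011.11110000.00111111.11110010
Mask: 11111111.11111110.00000000.00000000
AND operation:
Net:  01010011.11110000.00000000.00000000
Network: 83.240.0.0/15


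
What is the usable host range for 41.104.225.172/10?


Network: 41.64.0.0
Broadcast: 41.127.255.255
First usable = network + 1
Last usable = broadcast - 1
Range: 41.64.0.1 to 41.127.255.254


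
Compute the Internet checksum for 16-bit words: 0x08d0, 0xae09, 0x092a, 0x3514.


Sum all words (with carry folding):
+ 0x08d0 = 0x08d0
+ 0xae09 = 0xb6d9
+ 0x092a = 0xc003
+ 0x3514 = 0xf517
One's complement: ~0xf517
Checksum = 0x0ae8


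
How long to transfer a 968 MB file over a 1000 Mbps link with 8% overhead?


Effective throughput = 1000 * (1 - 8/100) = 920 Mbps
File size in Mb = 968 * 8 = 7744 Mb
Time = 7744 / 920
Time = 8.4174 seconds


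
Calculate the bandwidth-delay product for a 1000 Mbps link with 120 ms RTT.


BDP = bandwidth * RTT
= 1000 Mbps * 120 ms
= 1000 * 1e6 * 120 / 1000 bits
= 120000000 bits
= 15000000 bytes
= 14648.4375 KB
BDP = 120000000 bits (15000000 bytes)


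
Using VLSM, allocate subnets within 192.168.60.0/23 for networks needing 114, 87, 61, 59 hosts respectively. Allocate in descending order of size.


114 hosts -> /25 (126 usable): 192.168.60.0/25
87 hosts -> /25 (126 usable): 192.168.60.128/25
61 hosts -> /26 (62 usable): 192.168.61.0/26
59 hosts -> /26 (62 usable): 192.168.61.64/26
Allocation: 192.168.60.0/25 (114 hosts, 126 usable); 192.168.60.128/25 (87 hosts, 126 usable); 192.168.61.0/26 (61 hosts, 62 usable); 192.168.61.64/26 (59 hosts, 62 usable)


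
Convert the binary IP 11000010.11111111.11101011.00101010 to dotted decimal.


11000010 = 194
11111111 = 255
11101011 = 235
00101010 = 42
IP: 194.255.235.42


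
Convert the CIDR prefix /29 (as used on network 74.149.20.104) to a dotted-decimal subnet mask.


/29 means 29 network bits, 3 host bits
Binary: 11111111111111111111111111111000
Mask: 255.255.255.248


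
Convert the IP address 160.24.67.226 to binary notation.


160 = 10100000
24 = 00011000
67 = 01000011
226 = 11100010
Binary: 10100000.00011000.01000011.11100010


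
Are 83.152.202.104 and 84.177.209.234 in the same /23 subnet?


Mask: 255.255.254.0
83.152.202.104 AND mask = 83.152.202.0
84.177.209.234 AND mask = 84.177.208.0
No, different subnets (83.152.202.0 vs 84.177.208.0)


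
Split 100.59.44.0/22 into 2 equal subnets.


New prefix = 22 + 1 = 23
Each subnet has 512 addresses
  100.59.44.0/23
  100.59.46.0/23
Subnets: 100.59.44.0/23, 100.59.46.0/23


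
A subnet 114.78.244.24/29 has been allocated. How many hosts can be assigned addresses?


Host bits = 32 - 29 = 3
Total addresses = 2^3 = 8
Usable = total - 2 (network and broadcast)
Usable hosts: 6


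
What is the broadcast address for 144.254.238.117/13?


Network: 144.248.0.0/13
Host bits = 19
Set all host bits to 1:
Broadcast: 144.255.255.255


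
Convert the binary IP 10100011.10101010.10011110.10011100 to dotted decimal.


10100011 = 163
10101010 = 170
10011110 = 158
10011100 = 156
IP: 163.170.158.156


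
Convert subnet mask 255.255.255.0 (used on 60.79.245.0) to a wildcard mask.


Subnet mask: 255.255.255.0
Wildcard = 255.255.255.255 - subnet mask
255 - 255 = 0
255 - 255 = 0
255 - 255 = 0
255 - 0 = 255
Wildcard: 0.0.0.255


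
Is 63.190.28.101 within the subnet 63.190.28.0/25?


Subnet network: 63.190.28.0
Test IP AND mask: 63.190.28.0
Yes, 63.190.28.101 is in 63.190.28.0/25


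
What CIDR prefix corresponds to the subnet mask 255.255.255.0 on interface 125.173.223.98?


Binary: 11111111.11111111.11111111.00000000
Count leading 1s
Prefix: /24


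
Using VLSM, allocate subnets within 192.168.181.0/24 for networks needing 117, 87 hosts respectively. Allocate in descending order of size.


117 hosts -> /25 (126 usable): 192.168.181.0/25
87 hosts -> /25 (126 usable): 192.168.181.128/25
Allocation: 192.168.181.0/25 (117 hosts, 126 usable); 192.168.181.128/25 (87 hosts, 126 usable)


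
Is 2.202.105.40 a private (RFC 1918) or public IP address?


RFC 1918 private ranges:
  10.0.0.0/8 (10.0.0.0 - 10.255.255.255)
  172.16.0.0/12 (172.16.0.0 - 172.31.255.255)
  192.168.0.0/16 (192.168.0.0 - 192.168.255.255)
Public (not in any RFC 1918 range)


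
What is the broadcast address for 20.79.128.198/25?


Network: 20.79.128.128/25
Host bits = 7
Set all host bits to 1:
Broadcast: 20.79.128.255


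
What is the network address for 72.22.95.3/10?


IP:   01001000.00010110.01011111.00000011
Mask: 11111111.11000000.00000000.00000000
AND operation:
Net:  01001000.00000000.00000000.00000000
Network: 72.0.0.0/10


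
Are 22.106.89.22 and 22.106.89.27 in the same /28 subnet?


Mask: 255.255.255.240
22.106.89.22 AND mask = 22.106.89.16
22.106.89.27 AND mask = 22.106.89.16
Yes, same subnet (22.106.89.16)


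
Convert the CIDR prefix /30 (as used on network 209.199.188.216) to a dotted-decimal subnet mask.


/30 means 30 network bits, 2 host bits
Binary: 11111111111111111111111111111100
Mask: 255.255.255.252


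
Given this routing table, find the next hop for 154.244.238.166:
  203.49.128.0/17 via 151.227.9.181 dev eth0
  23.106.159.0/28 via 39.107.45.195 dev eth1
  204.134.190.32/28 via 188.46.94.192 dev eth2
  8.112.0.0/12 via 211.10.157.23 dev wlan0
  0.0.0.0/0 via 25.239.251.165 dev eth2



Longest prefix match for 154.244.238.166:
  /17 203.49.128.0: no
  /28 23.106.159.0: no
  /28 204.134.190.32: no
  /12 8.112.0.0: no
  /0 0.0.0.0: MATCH
Selected: next-hop 25.239.251.165 via eth2 (matched /0)


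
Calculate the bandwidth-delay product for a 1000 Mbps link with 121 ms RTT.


BDP = bandwidth * RTT
= 1000 Mbps * 121 ms
= 1000 * 1e6 * 121 / 1000 bits
= 121000000 bits
= 15125000 bytes
= 14770.5078 KB
BDP = 121000000 bits (15125000 bytes)


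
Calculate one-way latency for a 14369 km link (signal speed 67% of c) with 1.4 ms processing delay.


Speed = 0.67 * 3e5 km/s = 201000 km/s
Propagation delay = 14369 / 201000 = 0.0715 s = 71.4876 ms
Processing delay = 1.4 ms
Total one-way latency = 72.8876 ms


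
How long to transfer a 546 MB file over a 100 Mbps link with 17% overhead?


Effective throughput = 100 * (1 - 17/100) = 83 Mbps
File size in Mb = 546 * 8 = 4368 Mb
Time = 4368 / 83
Time = 52.6265 seconds


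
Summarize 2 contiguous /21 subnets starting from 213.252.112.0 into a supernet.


Original prefix: /21
Number of subnets: 2 = 2^1
New prefix = 21 - 1 = 20
Supernet: 213.252.112.0/20


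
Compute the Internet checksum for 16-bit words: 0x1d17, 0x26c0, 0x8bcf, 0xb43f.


Sum all words (with carry folding):
+ 0x1d17 = 0x1d17
+ 0x26c0 = 0x43d7
+ 0x8bcf = 0xcfa6
+ 0xb43f = 0x83e6
One's complement: ~0x83e6
Checksum = 0x7c19


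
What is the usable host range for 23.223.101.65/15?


Network: 23.222.0.0
Broadcast: 23.223.255.255
First usable = network + 1
Last usable = broadcast - 1
Range: 23.222.0.1 to 23.223.255.254


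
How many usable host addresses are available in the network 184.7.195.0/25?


Host bits = 32 - 25 = 7
Total addresses = 2^7 = 128
Usable = total - 2 (network and broadcast)
Usable hosts: 126


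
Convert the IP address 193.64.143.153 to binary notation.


193 = 11000001
64 = 01000000
143 = 10001111
153 = 10011001
Binary: 11000001.01000000.10001111.10011001


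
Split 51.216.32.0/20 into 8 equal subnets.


New prefix = 20 + 3 = 23
Each subnet has 512 addresses
  51.216.32.0/23
  51.216.34.0/23
  51.216.36.0/23
  51.216.38.0/23
  51.216.40.0/23
  51.216.42.0/23
  51.216.44.0/23
  51.216.46.0/23
Subnets: 51.216.32.0/23, 51.216.34.0/23, 51.216.36.0/23, 51.216.38.0/23, 51.216.40.0/23, 51.216.42.0/23, 51.216.44.0/23, 51.216.46.0/23


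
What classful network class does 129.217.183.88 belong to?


First octet: 129
Binary: 10000001
10xxxxxx -> Class B (128-191)
Class B, default mask 255.255.0.0 (/16)


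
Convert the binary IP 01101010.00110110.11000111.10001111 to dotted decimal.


01101010 = 106
00110110 = 54
11000111 = 199
10001111 = 143
IP: 106.54.199.143


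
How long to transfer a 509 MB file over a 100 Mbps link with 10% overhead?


Effective throughput = 100 * (1 - 10/100) = 90 Mbps
File size in Mb = 509 * 8 = 4072 Mb
Time = 4072 / 90
Time = 45.2444 seconds


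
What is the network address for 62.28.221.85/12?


IP:   00111110.00011100.11011101.01010101
Mask: 11111111.11110000.00000000.00000000
AND operation:
Net:  00111110.00010000.00000000.00000000
Network: 62.16.0.0/12


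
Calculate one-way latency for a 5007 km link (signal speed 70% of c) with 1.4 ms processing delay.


Speed = 0.7 * 3e5 km/s = 210000 km/s
Propagation delay = 5007 / 210000 = 0.0238 s = 23.8429 ms
Processing delay = 1.4 ms
Total one-way latency = 25.2429 ms


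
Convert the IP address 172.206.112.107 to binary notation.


172 = 10101100
206 = 11001110
112 = 01110000
107 = 01101011
Binary: 10101100.11001110.01110000.01101011


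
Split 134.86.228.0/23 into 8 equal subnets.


New prefix = 23 + 3 = 26
Each subnet has 64 addresses
  134.86.228.0/26
  134.86.228.64/26
  134.86.228.128/26
  134.86.228.192/26
  134.86.229.0/26
  134.86.229.64/26
  134.86.229.128/26
  134.86.229.192/26
Subnets: 134.86.228.0/26, 134.86.228.64/26, 134.86.228.128/26, 134.86.228.192/26, 134.86.229.0/26, 134.86.229.64/26, 134.86.229.128/26, 134.86.229.192/26


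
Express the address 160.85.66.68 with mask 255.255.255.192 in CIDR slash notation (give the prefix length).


Binary: 11111111.11111111.11111111.11000000
Count leading 1s
Prefix: /26


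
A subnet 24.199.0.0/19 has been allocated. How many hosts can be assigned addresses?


Host bits = 32 - 19 = 13
Total addresses = 2^13 = 8192
Usable = total - 2 (network and broadcast)
Usable hosts: 8190


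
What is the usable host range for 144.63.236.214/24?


Network: 144.63.236.0
Broadcast: 144.63.236.255
First usable = network + 1
Last usable = broadcast - 1
Range: 144.63.236.1 to 144.63.236.254


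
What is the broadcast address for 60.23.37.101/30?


Network: 60.23.37.100/30
Host bits = 2
Set all host bits to 1:
Broadcast: 60.23.37.103


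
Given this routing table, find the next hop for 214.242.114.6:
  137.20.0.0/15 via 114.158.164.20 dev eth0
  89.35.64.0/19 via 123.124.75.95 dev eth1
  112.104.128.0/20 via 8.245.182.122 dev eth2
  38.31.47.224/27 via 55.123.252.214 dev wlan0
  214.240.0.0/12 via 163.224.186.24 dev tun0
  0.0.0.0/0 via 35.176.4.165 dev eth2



Longest prefix match for 214.242.114.6:
  /15 137.20.0.0: no
  /19 89.35.64.0: no
  /20 112.104.128.0: no
  /27 38.31.47.224: no
  /12 214.240.0.0: MATCH
  /0 0.0.0.0: MATCH
Selected: next-hop 163.224.186.24 via tun0 (matched /12)


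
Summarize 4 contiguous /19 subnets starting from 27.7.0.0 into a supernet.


Original prefix: /19
Number of subnets: 4 = 2^2
New prefix = 19 - 2 = 17
Supernet: 27.7.0.0/17


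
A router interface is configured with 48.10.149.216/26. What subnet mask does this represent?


/26 means 26 network bits, 6 host bits
Binary: 11111111111111111111111111000000
Mask: 255.255.255.192


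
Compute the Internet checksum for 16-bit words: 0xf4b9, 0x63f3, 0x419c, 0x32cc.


Sum all words (with carry folding):
+ 0xf4b9 = 0xf4b9
+ 0x63f3 = 0x58ad
+ 0x419c = 0x9a49
+ 0x32cc = 0xcd15
One's complement: ~0xcd15
Checksum = 0x32ea


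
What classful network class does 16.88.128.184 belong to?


First octet: 16
Binary: 00010000
0xxxxxxx -> Class A (1-126)
Class A, default mask 255.0.0.0 (/8)


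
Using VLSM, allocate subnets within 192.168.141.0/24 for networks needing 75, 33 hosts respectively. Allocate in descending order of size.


75 hosts -> /25 (126 usable): 192.168.141.0/25
33 hosts -> /26 (62 usable): 192.168.141.128/26
Allocation: 192.168.141.0/25 (75 hosts, 126 usable); 192.168.141.128/26 (33 hosts, 62 usable)


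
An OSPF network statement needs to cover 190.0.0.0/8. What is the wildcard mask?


Subnet mask: 255.0.0.0
Wildcard = 255.255.255.255 - subnet mask
255 - 255 = 0
255 - 0 = 255
255 - 0 = 255
255 - 0 = 255
Wildcard: 0.255.255.255


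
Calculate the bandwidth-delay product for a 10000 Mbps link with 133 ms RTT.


BDP = bandwidth * RTT
= 10000 Mbps * 133 ms
= 10000 * 1e6 * 133 / 1000 bits
= 1330000000 bits
= 166250000 bytes
= 162353.5156 KB
BDP = 1330000000 bits (166250000 bytes)


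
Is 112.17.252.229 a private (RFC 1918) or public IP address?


RFC 1918 private ranges:
  10.0.0.0/8 (10.0.0.0 - 10.255.255.255)
  172.16.0.0/12 (172.16.0.0 - 172.31.255.255)
  192.168.0.0/16 (192.168.0.0 - 192.168.255.255)
Public (not in any RFC 1918 range)


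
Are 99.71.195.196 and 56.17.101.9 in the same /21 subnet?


Mask: 255.255.248.0
99.71.195.196 AND mask = 99.71.192.0
56.17.101.9 AND mask = 56.17.96.0
No, different subnets (99.71.192.0 vs 56.17.96.0)


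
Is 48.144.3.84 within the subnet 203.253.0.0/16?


Subnet network: 203.253.0.0
Test IP AND mask: 48.144.0.0
No, 48.144.3.84 is not in 203.253.0.0/16


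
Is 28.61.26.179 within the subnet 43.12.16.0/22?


Subnet network: 43.12.16.0
Test IP AND mask: 28.61.24.0
No, 28.61.26.179 is not in 43.12.16.0/22
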